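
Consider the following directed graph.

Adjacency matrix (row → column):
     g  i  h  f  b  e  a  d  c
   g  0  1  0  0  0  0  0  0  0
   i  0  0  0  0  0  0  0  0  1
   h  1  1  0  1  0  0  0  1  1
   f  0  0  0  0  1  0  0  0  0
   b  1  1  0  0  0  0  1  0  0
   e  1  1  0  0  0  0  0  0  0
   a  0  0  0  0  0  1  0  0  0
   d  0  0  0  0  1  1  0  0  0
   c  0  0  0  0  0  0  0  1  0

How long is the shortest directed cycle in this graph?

4

For each vertex v, BFS finds the shortest path from v back to v.
The shortest such closed walk is c → d → b → i → c, length 4.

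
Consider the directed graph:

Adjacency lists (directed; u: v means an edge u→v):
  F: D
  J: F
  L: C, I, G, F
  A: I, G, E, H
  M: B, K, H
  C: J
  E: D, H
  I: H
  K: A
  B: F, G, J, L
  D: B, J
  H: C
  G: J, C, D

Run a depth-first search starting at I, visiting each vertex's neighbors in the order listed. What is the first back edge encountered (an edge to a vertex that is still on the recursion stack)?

DFS from I (visiting each vertex's neighbors in the order listed); mark gray on enter, black on exit:
I gray
  H gray
    C gray
      J gray
        F gray
          D gray
            B gray
              B→F: F is gray → back edge
First back edge: B → F.

B->F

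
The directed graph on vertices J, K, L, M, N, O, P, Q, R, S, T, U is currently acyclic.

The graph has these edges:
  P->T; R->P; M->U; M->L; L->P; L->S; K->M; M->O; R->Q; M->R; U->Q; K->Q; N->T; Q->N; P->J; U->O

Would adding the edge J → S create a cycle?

No

Adding J→S creates a cycle iff S can already reach J.
Explore from S: no path reaches J. The graph stays acyclic.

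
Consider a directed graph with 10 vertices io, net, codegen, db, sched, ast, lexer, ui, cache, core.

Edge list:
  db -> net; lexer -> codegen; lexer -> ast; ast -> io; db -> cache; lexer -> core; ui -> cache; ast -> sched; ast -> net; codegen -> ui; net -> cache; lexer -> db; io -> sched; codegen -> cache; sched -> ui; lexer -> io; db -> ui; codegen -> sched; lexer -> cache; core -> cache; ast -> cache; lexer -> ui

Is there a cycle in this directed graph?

No

DFS with white/gray/black marking, starting from sched:
sched gray
  ui gray
    cache gray
    cache black
  ui black
sched black
io gray
  io→sched: sched black — skip
io black
net gray
  net→cache: cache black — skip
net black
codegen gray
  codegen→cache: cache black — skip
  codegen→ui: ui black — skip
  codegen→sched: sched black — skip
codegen black
db gray
  db→net: net black — skip
  db→cache: cache black — skip
  db→ui: ui black — skip
db black
ast gray
  ast→io: io black — skip
  ast→sched: sched black — skip
  ast→net: net black — skip
  ast→cache: cache black — skip
ast black
lexer gray
  lexer→cache: cache black — skip
  lexer→ui: ui black — skip
  core gray
    core→cache: cache black — skip
  core black
  lexer→io: io black — skip
  lexer→ast: ast black — skip
  lexer→codegen: codegen black — skip
  lexer→db: db black — skip
lexer black
Every edge goes to a white or black vertex — no back edge, so the graph is acyclic.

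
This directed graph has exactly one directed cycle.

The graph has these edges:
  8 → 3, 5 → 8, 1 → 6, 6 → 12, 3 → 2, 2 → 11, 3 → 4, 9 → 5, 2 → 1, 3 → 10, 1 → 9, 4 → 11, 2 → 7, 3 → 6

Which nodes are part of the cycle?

1, 2, 3, 5, 8, 9

DFS with gray/black marking from 8:
8 gray
  3 gray
    6 gray
      12 gray
      12 black
    6 black
    2 gray
      1 gray
        1→6: 6 black — skip
        9 gray
          5 gray
            5→8: 8 is gray → back edge
Back edge closes the cycle 8 → 3 → 2 → 1 → 9 → 5 → 8; its vertices are {1, 2, 3, 5, 8, 9}.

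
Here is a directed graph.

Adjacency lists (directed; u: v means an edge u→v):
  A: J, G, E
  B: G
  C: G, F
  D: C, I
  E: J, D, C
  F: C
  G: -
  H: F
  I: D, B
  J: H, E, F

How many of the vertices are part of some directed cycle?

A vertex is on a directed cycle iff it belongs to a strongly connected component of size ≥ 2 (or has a self-loop).
The vertices on cycles are {C, D, E, F, I, J} — 6 in total.

6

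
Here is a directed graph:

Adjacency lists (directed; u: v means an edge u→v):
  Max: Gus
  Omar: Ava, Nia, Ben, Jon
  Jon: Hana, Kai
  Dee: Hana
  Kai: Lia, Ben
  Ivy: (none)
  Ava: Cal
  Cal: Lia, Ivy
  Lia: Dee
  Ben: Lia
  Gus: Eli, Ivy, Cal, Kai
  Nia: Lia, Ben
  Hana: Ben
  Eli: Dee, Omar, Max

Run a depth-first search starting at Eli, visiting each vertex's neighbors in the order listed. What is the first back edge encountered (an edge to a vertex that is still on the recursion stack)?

Lia->Dee

DFS from Eli (visiting each vertex's neighbors in the order listed); mark gray on enter, black on exit:
Eli gray
  Dee gray
    Hana gray
      Ben gray
        Lia gray
          Lia→Dee: Dee is gray → back edge
First back edge: Lia → Dee.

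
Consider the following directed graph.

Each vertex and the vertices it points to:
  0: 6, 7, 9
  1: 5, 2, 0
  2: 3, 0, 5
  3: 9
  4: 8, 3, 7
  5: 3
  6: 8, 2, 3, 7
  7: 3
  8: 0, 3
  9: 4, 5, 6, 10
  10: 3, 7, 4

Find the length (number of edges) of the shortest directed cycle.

For each vertex v, BFS finds the shortest path from v back to v.
The shortest such closed walk is 2 → 0 → 6 → 2, length 3.

3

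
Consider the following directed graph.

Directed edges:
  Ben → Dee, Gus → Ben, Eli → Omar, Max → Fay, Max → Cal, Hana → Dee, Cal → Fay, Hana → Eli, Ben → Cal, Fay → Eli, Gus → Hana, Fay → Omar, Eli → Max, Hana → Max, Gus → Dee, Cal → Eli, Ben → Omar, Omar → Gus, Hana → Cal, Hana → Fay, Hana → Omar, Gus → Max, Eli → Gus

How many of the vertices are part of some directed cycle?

A vertex is on a directed cycle iff it belongs to a strongly connected component of size ≥ 2 (or has a self-loop).
The vertices on cycles are {Ben, Cal, Eli, Fay, Gus, Max, Hana, Omar} — 8 in total.

8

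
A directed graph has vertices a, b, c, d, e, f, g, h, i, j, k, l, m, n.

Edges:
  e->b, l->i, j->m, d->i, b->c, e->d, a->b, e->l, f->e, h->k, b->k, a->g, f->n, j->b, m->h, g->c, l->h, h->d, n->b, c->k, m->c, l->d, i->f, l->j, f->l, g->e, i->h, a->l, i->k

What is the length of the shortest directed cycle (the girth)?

For each vertex v, BFS finds the shortest path from v back to v.
The shortest such closed walk is l → i → f → l, length 3.

3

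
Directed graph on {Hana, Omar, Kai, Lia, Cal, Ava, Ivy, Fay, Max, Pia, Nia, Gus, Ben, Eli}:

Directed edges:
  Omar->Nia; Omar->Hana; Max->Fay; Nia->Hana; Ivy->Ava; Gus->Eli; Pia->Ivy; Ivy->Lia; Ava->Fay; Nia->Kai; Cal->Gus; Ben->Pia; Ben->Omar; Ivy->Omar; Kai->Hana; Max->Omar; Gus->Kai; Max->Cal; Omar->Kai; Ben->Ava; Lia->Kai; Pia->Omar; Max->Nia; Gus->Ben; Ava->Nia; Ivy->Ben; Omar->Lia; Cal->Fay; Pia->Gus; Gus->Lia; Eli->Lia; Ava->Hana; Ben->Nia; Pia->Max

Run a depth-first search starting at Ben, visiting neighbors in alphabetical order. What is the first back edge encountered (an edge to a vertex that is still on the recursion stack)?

Gus->Ben

DFS from Ben (visiting neighbors in alphabetical order); mark gray on enter, black on exit:
Ben gray
  Ava gray
    Fay gray
    Fay black
    Hana gray
    Hana black
    Nia gray
      Nia→Hana: Hana black — skip
      Kai gray
        Kai→Hana: Hana black — skip
      Kai black
    Nia black
  Ava black
  Ben→Nia: Nia black — skip
  Omar gray
    Omar→Hana: Hana black — skip
    Omar→Kai: Kai black — skip
    Lia gray
      Lia→Kai: Kai black — skip
    Lia black
    Omar→Nia: Nia black — skip
  Omar black
  Pia gray
    Gus gray
      Gus→Ben: Ben is gray → back edge
First back edge: Gus → Ben.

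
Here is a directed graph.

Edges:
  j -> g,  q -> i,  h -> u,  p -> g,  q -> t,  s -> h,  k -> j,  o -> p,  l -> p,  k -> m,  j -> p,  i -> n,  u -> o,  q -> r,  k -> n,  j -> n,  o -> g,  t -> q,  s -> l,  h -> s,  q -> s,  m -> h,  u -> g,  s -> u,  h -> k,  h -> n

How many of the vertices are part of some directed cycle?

A vertex is on a directed cycle iff it belongs to a strongly connected component of size ≥ 2 (or has a self-loop).
The vertices on cycles are {h, k, m, q, s, t} — 6 in total.

6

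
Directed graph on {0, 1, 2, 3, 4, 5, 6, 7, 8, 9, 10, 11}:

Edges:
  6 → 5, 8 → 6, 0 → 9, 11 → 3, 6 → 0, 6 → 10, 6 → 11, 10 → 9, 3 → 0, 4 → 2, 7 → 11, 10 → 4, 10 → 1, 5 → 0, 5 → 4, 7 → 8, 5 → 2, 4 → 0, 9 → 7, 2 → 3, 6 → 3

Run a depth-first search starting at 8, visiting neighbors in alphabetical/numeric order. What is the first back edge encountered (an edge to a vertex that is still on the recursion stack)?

DFS from 8 (visiting neighbors in alphabetical/numeric order); mark gray on enter, black on exit:
8 gray
  6 gray
    0 gray
      9 gray
        7 gray
          7→8: 8 is gray → back edge
First back edge: 7 → 8.

7->8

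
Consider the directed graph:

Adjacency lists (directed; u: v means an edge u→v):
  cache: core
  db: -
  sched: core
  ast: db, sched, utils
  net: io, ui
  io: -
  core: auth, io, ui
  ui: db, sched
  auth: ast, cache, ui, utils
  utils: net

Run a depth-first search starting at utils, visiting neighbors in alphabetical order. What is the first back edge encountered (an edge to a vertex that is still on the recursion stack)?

DFS from utils (visiting neighbors in alphabetical order); mark gray on enter, black on exit:
utils gray
  net gray
    io gray
    io black
    ui gray
      db gray
      db black
      sched gray
        core gray
          auth gray
            ast gray
              ast→db: db black — skip
              ast→sched: sched is gray → back edge
First back edge: ast → sched.

ast→sched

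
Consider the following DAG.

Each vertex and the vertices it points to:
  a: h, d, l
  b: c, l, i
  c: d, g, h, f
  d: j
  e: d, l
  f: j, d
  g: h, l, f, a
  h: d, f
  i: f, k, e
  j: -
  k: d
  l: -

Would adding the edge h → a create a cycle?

Adding h→a creates a cycle iff a can already reach h.
Path from a: a → h.
So a → … → h → a is a cycle.

Yes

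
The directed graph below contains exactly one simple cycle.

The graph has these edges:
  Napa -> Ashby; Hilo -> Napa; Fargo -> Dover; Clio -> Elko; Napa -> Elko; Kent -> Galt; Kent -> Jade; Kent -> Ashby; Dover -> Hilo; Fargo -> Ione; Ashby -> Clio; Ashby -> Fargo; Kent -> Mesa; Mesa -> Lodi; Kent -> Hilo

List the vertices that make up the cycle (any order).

Hilo, Napa, Ashby, Dover, Fargo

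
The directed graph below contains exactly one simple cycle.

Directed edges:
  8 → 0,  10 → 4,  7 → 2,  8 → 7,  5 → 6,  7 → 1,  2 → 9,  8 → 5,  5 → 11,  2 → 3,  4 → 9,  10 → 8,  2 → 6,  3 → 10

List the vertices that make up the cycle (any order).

2, 3, 7, 8, 10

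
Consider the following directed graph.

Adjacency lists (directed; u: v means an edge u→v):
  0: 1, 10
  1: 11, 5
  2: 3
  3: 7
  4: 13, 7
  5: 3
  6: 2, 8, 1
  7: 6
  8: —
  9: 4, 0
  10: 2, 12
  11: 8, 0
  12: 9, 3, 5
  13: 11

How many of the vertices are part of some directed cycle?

A vertex is on a directed cycle iff it belongs to a strongly connected component of size ≥ 2 (or has a self-loop).
The vertices on cycles are {0, 1, 2, 3, 4, 5, 6, 7, 9, 10, 11, 12, 13} — 13 in total.

13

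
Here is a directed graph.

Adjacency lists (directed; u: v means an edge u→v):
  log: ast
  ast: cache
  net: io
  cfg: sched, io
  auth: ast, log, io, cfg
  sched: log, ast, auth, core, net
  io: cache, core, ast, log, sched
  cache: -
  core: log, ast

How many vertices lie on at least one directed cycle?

5

A vertex is on a directed cycle iff it belongs to a strongly connected component of size ≥ 2 (or has a self-loop).
The vertices on cycles are {io, cfg, net, auth, sched} — 5 in total.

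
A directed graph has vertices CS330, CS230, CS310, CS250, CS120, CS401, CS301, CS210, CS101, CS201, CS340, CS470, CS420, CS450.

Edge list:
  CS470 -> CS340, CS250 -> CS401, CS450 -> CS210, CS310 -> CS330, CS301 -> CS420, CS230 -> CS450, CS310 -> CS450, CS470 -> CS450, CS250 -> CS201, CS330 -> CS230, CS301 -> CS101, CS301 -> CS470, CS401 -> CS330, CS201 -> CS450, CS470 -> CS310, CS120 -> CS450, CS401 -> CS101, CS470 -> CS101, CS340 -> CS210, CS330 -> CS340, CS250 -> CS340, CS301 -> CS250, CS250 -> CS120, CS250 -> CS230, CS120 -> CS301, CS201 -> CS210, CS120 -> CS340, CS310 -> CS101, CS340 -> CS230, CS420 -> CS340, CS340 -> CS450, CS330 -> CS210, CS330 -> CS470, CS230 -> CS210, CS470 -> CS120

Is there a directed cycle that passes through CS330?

Yes

CS330 is on a cycle iff CS330 can reach itself via ≥1 edge.
CS330 → CS470 → CS310 → CS330 — yes.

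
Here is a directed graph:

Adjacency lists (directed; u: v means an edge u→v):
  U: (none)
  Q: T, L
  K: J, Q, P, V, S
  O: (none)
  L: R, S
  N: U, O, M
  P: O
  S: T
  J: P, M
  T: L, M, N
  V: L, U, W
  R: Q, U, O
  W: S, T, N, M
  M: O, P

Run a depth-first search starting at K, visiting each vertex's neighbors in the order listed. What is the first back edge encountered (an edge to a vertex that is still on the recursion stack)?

DFS from K (visiting each vertex's neighbors in the order listed); mark gray on enter, black on exit:
K gray
  J gray
    P gray
      O gray
      O black
    P black
    M gray
      M→O: O black — skip
      M→P: P black — skip
    M black
  J black
  Q gray
    T gray
      L gray
        R gray
          R→Q: Q is gray → back edge
First back edge: R → Q.

R->Q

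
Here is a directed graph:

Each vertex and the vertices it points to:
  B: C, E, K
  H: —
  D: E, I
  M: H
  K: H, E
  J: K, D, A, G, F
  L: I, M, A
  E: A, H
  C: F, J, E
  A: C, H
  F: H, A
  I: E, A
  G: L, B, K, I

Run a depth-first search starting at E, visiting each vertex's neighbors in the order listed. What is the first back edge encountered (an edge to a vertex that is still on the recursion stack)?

DFS from E (visiting each vertex's neighbors in the order listed); mark gray on enter, black on exit:
E gray
  A gray
    C gray
      F gray
        H gray
        H black
        F→A: A is gray → back edge
First back edge: F → A.

F->A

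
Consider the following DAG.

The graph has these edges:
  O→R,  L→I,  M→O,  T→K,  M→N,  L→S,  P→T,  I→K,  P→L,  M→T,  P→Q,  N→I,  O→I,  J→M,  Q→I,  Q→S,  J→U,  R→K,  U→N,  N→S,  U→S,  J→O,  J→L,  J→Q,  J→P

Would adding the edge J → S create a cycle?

No

Adding J→S creates a cycle iff S can already reach J.
Explore from S: no path reaches J. The graph stays acyclic.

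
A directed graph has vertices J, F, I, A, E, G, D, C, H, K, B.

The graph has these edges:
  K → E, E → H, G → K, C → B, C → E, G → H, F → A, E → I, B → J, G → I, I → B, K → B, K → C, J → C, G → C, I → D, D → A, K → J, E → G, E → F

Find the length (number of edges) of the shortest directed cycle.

3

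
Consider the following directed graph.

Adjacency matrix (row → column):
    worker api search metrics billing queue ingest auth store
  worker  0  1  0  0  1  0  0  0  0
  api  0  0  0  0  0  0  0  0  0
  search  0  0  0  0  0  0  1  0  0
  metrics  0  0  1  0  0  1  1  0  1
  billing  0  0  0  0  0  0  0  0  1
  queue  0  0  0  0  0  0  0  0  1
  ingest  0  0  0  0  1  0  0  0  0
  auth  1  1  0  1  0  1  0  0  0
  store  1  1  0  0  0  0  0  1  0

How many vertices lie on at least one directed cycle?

8

A vertex is on a directed cycle iff it belongs to a strongly connected component of size ≥ 2 (or has a self-loop).
The vertices on cycles are {auth, queue, store, ingest, search, worker, billing, metrics} — 8 in total.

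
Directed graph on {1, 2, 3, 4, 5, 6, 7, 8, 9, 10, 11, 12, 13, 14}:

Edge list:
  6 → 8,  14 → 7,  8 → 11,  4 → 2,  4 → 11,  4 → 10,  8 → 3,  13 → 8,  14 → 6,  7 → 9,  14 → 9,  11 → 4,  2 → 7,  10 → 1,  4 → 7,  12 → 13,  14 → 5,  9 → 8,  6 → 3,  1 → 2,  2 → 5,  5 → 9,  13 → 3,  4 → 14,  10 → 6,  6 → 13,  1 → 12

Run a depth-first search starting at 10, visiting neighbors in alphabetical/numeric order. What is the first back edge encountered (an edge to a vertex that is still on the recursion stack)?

4→2

DFS from 10 (visiting neighbors in alphabetical/numeric order); mark gray on enter, black on exit:
10 gray
  1 gray
    2 gray
      5 gray
        9 gray
          8 gray
            3 gray
            3 black
            11 gray
              4 gray
                4→2: 2 is gray → back edge
First back edge: 4 → 2.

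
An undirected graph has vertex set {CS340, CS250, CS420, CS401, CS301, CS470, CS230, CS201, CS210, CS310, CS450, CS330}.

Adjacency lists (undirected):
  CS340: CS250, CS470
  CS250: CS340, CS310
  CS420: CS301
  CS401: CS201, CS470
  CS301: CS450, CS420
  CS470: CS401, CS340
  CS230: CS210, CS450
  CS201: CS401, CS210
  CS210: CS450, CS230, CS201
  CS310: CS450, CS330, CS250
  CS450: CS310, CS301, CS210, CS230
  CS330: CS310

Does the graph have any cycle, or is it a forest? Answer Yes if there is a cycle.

Yes

DFS, tracking each vertex's parent; an edge to a visited non-parent vertex closes a cycle.
Start from CS310:
visit CS310 (parent –)
  visit CS450 (parent CS310)
    CS450–CS310: parent, skip
    visit CS301 (parent CS450)
      CS301–CS450: parent, skip
      visit CS420 (parent CS301)
        CS420–CS301: parent, skip
    visit CS210 (parent CS450)
      CS210–CS450: parent, skip
      visit CS230 (parent CS210)
        CS230–CS210: parent, skip
        CS230–CS450: CS450 visited and ≠ parent → cycle
Cycle: CS450 – CS210 – CS230 – CS450.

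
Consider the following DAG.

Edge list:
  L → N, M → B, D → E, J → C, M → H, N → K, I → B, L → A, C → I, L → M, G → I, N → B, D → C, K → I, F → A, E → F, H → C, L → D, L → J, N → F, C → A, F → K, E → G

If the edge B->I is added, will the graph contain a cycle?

Yes

Adding B→I creates a cycle iff I can already reach B.
Path from I: I → B.
So I → … → B → I is a cycle.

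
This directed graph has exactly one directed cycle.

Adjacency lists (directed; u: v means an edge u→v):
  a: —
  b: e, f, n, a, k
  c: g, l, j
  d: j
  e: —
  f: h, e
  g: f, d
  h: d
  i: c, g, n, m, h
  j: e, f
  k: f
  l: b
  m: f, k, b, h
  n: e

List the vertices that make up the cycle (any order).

d, f, h, j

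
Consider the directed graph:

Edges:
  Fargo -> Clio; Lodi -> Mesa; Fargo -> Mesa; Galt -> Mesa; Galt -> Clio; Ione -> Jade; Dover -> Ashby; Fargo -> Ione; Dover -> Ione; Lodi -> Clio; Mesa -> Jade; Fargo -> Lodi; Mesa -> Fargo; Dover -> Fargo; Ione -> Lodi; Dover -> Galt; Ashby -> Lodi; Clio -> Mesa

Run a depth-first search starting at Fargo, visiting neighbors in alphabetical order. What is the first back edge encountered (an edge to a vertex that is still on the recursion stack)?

Mesa->Fargo

DFS from Fargo (visiting neighbors in alphabetical order); mark gray on enter, black on exit:
Fargo gray
  Clio gray
    Mesa gray
      Mesa→Fargo: Fargo is gray → back edge
First back edge: Mesa → Fargo.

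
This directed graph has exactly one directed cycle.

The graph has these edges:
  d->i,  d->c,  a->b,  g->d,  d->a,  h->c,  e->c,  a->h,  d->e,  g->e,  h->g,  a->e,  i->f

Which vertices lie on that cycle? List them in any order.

DFS with gray/black marking from d:
d gray
  a gray
    e gray
      c gray
      c black
    e black
    h gray
      h→c: c black — skip
      g gray
        g→d: d is gray → back edge
Back edge closes the cycle d → a → h → g → d; its vertices are {a, d, g, h}.

a, d, g, h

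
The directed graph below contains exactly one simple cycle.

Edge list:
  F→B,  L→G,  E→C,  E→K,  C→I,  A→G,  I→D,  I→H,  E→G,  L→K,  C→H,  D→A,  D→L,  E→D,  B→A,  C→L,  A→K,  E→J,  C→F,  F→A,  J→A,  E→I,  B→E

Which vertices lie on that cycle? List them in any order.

DFS with gray/black marking from E:
E gray
  K gray
  K black
  I gray
    H gray
    H black
    D gray
      L gray
        G gray
        G black
        L→K: K black — skip
      L black
      A gray
        A→G: G black — skip
        A→K: K black — skip
      A black
    D black
  I black
  E→G: G black — skip
  J gray
    J→A: A black — skip
  J black
  E→D: D black — skip
  C gray
    C→I: I black — skip
    C→H: H black — skip
    F gray
      B gray
        B→A: A black — skip
        B→E: E is gray → back edge
Back edge closes the cycle E → C → F → B → E; its vertices are {B, C, E, F}.

B, C, E, F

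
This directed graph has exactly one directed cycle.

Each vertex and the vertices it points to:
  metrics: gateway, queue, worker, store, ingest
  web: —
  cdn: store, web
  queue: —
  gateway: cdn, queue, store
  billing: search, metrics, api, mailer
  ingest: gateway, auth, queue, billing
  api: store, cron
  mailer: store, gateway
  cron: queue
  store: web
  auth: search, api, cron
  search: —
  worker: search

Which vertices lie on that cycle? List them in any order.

ingest, billing, metrics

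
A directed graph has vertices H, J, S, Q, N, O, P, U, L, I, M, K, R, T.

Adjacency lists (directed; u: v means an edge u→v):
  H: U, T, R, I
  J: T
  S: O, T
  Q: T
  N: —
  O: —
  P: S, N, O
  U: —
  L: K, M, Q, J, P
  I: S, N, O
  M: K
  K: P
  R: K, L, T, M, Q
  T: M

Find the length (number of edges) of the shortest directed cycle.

For each vertex v, BFS finds the shortest path from v back to v.
The shortest such closed walk is P → S → T → M → K → P, length 5.

5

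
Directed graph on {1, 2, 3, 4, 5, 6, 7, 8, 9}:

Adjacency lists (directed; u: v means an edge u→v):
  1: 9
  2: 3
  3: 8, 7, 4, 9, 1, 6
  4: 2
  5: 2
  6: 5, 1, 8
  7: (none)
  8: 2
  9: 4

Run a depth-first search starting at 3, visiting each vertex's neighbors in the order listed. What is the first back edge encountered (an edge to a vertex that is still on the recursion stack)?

DFS from 3 (visiting each vertex's neighbors in the order listed); mark gray on enter, black on exit:
3 gray
  8 gray
    2 gray
      2→3: 3 is gray → back edge
First back edge: 2 → 3.

2→3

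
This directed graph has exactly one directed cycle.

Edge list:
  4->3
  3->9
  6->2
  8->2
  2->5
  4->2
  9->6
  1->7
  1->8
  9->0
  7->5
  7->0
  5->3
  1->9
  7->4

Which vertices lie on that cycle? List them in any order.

2, 3, 5, 6, 9

DFS with gray/black marking from 3:
3 gray
  9 gray
    6 gray
      2 gray
        5 gray
          5→3: 3 is gray → back edge
Back edge closes the cycle 3 → 9 → 6 → 2 → 5 → 3; its vertices are {2, 3, 5, 6, 9}.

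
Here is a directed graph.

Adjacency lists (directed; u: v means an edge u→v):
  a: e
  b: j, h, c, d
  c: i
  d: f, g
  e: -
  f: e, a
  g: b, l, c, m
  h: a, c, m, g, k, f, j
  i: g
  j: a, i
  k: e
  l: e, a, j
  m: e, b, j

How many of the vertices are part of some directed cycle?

A vertex is on a directed cycle iff it belongs to a strongly connected component of size ≥ 2 (or has a self-loop).
The vertices on cycles are {b, c, d, g, h, i, j, l, m} — 9 in total.

9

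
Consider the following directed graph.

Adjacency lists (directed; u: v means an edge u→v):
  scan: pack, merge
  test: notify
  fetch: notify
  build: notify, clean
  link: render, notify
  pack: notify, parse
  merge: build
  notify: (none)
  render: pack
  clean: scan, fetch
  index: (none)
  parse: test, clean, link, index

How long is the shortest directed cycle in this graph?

For each vertex v, BFS finds the shortest path from v back to v.
The shortest such closed walk is parse → link → render → pack → parse, length 4.

4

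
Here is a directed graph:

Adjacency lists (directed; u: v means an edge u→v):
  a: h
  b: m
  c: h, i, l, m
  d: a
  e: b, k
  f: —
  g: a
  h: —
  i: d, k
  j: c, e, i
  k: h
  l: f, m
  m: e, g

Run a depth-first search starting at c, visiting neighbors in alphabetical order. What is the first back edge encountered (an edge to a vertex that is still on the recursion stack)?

DFS from c (visiting neighbors in alphabetical order); mark gray on enter, black on exit:
c gray
  h gray
  h black
  i gray
    d gray
      a gray
        a→h: h black — skip
      a black
    d black
    k gray
      k→h: h black — skip
    k black
  i black
  l gray
    f gray
    f black
    m gray
      e gray
        b gray
          b→m: m is gray → back edge
First back edge: b → m.

b→m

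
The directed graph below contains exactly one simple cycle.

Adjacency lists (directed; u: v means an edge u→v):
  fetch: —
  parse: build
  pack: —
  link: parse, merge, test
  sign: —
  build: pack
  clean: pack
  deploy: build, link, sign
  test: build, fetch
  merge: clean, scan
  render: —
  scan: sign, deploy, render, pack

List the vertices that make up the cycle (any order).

link, scan, merge, deploy

DFS with gray/black marking from link:
link gray
  parse gray
    build gray
      pack gray
      pack black
    build black
  parse black
  merge gray
    clean gray
      clean→pack: pack black — skip
    clean black
    scan gray
      sign gray
      sign black
      deploy gray
        deploy→build: build black — skip
        deploy→link: link is gray → back edge
Back edge closes the cycle link → merge → scan → deploy → link; its vertices are {link, scan, merge, deploy}.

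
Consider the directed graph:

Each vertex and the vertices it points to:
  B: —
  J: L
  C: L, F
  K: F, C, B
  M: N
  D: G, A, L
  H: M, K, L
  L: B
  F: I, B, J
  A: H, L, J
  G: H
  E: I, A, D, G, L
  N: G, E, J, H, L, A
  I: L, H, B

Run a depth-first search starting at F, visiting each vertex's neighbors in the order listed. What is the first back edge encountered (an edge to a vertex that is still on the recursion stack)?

G->H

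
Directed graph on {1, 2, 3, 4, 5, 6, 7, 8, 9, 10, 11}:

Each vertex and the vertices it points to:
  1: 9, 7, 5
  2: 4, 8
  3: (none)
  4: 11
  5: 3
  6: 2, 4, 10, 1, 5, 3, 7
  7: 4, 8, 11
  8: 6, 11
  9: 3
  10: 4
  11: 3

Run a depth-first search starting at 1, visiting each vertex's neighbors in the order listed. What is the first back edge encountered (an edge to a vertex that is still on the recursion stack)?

2->8

DFS from 1 (visiting each vertex's neighbors in the order listed); mark gray on enter, black on exit:
1 gray
  9 gray
    3 gray
    3 black
  9 black
  7 gray
    4 gray
      11 gray
        11→3: 3 black — skip
      11 black
    4 black
    8 gray
      6 gray
        2 gray
          2→4: 4 black — skip
          2→8: 8 is gray → back edge
First back edge: 2 → 8.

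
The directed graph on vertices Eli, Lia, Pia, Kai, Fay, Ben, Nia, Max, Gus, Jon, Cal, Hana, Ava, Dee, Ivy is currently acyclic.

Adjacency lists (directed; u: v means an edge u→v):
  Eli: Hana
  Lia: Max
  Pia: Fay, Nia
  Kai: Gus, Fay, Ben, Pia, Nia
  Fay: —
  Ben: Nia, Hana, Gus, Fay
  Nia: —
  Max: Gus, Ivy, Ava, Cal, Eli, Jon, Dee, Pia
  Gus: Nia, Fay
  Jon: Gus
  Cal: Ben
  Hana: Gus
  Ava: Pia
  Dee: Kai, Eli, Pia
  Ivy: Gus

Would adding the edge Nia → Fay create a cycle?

Adding Nia→Fay creates a cycle iff Fay can already reach Nia.
Explore from Fay: no path reaches Nia. The graph stays acyclic.

No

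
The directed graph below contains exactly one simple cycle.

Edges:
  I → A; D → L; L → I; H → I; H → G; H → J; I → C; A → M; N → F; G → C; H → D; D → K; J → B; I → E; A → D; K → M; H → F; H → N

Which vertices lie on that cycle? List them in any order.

DFS with gray/black marking from D:
D gray
  K gray
    M gray
    M black
  K black
  L gray
    I gray
      E gray
      E black
      C gray
      C black
      A gray
        A→D: D is gray → back edge
Back edge closes the cycle D → L → I → A → D; its vertices are {A, D, I, L}.

A, D, I, L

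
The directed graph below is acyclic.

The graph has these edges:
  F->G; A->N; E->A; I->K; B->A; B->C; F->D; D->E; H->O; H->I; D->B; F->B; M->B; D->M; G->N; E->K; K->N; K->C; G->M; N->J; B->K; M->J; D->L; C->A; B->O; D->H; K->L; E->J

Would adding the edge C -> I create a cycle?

Yes

Adding C→I creates a cycle iff I can already reach C.
Path from I: I → K → C.
So I → … → C → I is a cycle.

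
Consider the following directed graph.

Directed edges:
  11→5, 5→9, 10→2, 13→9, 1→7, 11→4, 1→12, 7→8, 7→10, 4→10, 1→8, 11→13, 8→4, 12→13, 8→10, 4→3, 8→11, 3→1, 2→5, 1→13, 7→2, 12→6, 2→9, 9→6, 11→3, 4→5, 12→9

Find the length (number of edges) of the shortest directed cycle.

4

For each vertex v, BFS finds the shortest path from v back to v.
The shortest such closed walk is 8 → 11 → 3 → 1 → 8, length 4.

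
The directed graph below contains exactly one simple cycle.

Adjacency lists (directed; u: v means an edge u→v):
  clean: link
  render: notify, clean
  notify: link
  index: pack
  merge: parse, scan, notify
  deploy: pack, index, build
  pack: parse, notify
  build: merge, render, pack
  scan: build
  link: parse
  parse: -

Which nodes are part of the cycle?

scan, build, merge

DFS with gray/black marking from build:
build gray
  merge gray
    parse gray
    parse black
    scan gray
      scan→build: build is gray → back edge
Back edge closes the cycle build → merge → scan → build; its vertices are {scan, build, merge}.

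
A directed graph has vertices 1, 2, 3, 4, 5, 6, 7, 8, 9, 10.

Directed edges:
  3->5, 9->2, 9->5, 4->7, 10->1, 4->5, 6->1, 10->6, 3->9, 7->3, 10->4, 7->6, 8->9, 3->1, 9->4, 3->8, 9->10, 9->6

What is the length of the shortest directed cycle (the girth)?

For each vertex v, BFS finds the shortest path from v back to v.
The shortest such closed walk is 3 → 9 → 4 → 7 → 3, length 4.

4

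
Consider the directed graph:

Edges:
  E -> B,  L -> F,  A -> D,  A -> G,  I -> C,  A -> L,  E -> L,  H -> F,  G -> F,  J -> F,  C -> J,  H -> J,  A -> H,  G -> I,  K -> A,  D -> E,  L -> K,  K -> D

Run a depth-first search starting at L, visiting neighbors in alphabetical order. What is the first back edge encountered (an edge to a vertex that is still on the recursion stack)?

E->L

DFS from L (visiting neighbors in alphabetical order); mark gray on enter, black on exit:
L gray
  F gray
  F black
  K gray
    A gray
      D gray
        E gray
          B gray
          B black
          E→L: L is gray → back edge
First back edge: E → L.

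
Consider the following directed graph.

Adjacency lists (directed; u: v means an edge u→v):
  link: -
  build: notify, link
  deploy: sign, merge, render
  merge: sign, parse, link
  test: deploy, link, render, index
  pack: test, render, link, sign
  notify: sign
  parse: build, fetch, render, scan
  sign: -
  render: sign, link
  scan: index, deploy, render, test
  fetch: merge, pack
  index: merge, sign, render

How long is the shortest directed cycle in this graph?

For each vertex v, BFS finds the shortest path from v back to v.
The shortest such closed walk is parse → fetch → merge → parse, length 3.

3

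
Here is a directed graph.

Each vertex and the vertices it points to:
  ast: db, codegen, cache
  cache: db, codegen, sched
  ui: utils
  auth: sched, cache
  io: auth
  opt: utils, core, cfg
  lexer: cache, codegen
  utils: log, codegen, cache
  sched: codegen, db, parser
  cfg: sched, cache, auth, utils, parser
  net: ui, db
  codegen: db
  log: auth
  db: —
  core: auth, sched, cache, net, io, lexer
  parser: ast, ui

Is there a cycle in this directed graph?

Yes

DFS with white/gray/black marking, starting from opt:
opt gray
  utils gray
    log gray
      auth gray
        sched gray
          codegen gray
            db gray
            db black
          codegen black
          sched→db: db black — skip
          parser gray
            ast gray
              ast→db: db black — skip
              ast→codegen: codegen black — skip
              cache gray
                cache→db: db black — skip
                cache→codegen: codegen black — skip
                cache→sched: sched is gray → back edge
Back edge found, so a cycle exists: sched → parser → ast → cache → sched.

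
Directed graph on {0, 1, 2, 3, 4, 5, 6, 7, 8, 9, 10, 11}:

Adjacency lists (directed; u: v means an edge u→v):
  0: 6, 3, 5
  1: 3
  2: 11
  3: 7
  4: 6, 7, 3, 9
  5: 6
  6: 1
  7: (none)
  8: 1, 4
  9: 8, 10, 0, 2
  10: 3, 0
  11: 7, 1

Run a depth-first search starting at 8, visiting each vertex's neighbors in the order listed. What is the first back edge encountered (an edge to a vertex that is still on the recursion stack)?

9->8

DFS from 8 (visiting each vertex's neighbors in the order listed); mark gray on enter, black on exit:
8 gray
  1 gray
    3 gray
      7 gray
      7 black
    3 black
  1 black
  4 gray
    6 gray
      6→1: 1 black — skip
    6 black
    4→7: 7 black — skip
    4→3: 3 black — skip
    9 gray
      9→8: 8 is gray → back edge
First back edge: 9 → 8.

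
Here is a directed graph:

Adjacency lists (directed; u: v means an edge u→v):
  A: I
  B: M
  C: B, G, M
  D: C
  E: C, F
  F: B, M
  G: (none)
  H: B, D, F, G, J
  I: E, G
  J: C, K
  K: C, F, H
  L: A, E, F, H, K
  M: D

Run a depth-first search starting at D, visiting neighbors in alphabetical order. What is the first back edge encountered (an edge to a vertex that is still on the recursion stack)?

M->D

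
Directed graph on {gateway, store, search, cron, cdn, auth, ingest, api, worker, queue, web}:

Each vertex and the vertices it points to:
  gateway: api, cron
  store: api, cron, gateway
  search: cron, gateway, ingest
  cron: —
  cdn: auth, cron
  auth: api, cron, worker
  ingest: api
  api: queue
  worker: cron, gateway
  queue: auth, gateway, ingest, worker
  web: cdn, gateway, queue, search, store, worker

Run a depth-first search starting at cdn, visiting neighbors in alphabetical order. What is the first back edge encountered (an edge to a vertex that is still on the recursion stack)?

queue->auth

DFS from cdn (visiting neighbors in alphabetical order); mark gray on enter, black on exit:
cdn gray
  auth gray
    api gray
      queue gray
        queue→auth: auth is gray → back edge
First back edge: queue → auth.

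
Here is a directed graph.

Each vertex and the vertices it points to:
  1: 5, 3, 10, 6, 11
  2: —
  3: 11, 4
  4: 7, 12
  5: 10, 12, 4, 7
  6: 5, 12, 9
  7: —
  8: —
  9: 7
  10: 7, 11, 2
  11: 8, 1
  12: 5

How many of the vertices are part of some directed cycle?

8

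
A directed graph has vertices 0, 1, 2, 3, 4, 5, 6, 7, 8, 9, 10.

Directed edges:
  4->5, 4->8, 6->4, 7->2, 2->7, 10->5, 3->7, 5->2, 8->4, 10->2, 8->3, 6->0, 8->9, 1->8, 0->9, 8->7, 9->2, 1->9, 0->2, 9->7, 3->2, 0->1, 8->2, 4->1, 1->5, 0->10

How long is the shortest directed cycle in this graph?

For each vertex v, BFS finds the shortest path from v back to v.
The shortest such closed walk is 4 → 8 → 4, length 2.

2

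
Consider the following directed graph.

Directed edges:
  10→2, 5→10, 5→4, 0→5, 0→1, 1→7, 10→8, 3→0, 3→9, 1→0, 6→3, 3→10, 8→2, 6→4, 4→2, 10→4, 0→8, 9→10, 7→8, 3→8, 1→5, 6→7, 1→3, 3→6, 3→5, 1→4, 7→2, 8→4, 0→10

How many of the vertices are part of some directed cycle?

A vertex is on a directed cycle iff it belongs to a strongly connected component of size ≥ 2 (or has a self-loop).
The vertices on cycles are {0, 1, 3, 6} — 4 in total.

4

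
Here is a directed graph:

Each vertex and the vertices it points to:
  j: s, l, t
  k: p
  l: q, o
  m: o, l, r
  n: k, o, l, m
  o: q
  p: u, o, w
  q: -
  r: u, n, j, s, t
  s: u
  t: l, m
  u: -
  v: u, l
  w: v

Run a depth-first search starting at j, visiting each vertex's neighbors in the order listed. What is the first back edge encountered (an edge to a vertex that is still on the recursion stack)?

n→m

DFS from j (visiting each vertex's neighbors in the order listed); mark gray on enter, black on exit:
j gray
  s gray
    u gray
    u black
  s black
  l gray
    q gray
    q black
    o gray
      o→q: q black — skip
    o black
  l black
  t gray
    t→l: l black — skip
    m gray
      m→o: o black — skip
      m→l: l black — skip
      r gray
        r→u: u black — skip
        n gray
          k gray
            p gray
              p→u: u black — skip
              p→o: o black — skip
              w gray
                v gray
                  v→u: u black — skip
                  v→l: l black — skip
                v black
              w black
            p black
          k black
          n→o: o black — skip
          n→l: l black — skip
          n→m: m is gray → back edge
First back edge: n → m.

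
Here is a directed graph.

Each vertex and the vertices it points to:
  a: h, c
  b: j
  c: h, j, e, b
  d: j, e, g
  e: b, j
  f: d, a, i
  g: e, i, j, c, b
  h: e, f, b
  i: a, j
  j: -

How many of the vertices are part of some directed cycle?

A vertex is on a directed cycle iff it belongs to a strongly connected component of size ≥ 2 (or has a self-loop).
The vertices on cycles are {a, c, d, f, g, h, i} — 7 in total.

7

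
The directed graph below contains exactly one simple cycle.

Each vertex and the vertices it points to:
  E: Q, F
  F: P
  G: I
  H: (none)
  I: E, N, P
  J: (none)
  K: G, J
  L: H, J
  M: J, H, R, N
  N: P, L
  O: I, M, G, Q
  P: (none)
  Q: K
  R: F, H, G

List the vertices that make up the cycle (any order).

E, G, I, K, Q

DFS with gray/black marking from I:
I gray
  E gray
    Q gray
      K gray
        G gray
          G→I: I is gray → back edge
Back edge closes the cycle I → E → Q → K → G → I; its vertices are {E, G, I, K, Q}.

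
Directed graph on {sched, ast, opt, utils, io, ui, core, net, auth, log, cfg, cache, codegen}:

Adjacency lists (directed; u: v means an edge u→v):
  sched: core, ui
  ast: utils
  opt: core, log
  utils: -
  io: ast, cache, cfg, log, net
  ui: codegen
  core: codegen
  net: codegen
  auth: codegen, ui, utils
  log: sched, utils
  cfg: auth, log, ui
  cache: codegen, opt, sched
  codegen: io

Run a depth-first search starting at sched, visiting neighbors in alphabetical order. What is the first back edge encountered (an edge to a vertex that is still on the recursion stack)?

cache->codegen

DFS from sched (visiting neighbors in alphabetical order); mark gray on enter, black on exit:
sched gray
  core gray
    codegen gray
      io gray
        ast gray
          utils gray
          utils black
        ast black
        cache gray
          cache→codegen: codegen is gray → back edge
First back edge: cache → codegen.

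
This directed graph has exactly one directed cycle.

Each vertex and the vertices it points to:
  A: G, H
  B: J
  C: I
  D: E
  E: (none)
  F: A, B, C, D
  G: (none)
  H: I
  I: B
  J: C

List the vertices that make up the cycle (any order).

B, C, I, J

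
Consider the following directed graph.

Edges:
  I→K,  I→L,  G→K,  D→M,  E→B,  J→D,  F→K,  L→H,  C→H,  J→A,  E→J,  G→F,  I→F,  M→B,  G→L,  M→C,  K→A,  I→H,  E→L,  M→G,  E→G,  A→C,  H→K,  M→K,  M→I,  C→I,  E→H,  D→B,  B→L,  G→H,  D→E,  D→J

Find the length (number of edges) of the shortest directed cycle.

2

For each vertex v, BFS finds the shortest path from v back to v.
The shortest such closed walk is J → D → J, length 2.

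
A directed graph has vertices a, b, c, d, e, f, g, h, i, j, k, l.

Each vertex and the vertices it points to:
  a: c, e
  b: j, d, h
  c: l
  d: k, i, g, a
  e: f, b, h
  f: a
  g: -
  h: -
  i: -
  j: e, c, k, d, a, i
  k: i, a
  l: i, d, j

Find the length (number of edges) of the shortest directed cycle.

3

For each vertex v, BFS finds the shortest path from v back to v.
The shortest such closed walk is e → b → j → e, length 3.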